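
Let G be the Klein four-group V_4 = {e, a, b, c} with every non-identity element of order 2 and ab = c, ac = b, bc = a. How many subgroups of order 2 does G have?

|G| = 4 and 2 | 4, so subgroups of order 2 are possible by Lagrange.
The subgroups of order 2 are: {e, a}; {e, b}; {e, c}.
So G has 3 subgroups of order 2.

3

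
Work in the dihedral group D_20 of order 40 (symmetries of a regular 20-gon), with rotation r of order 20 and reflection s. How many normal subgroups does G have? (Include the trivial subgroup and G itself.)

G has 48 subgroups. Checking conjugation-invariance by order — order 1: 1/1 normal; order 2: 1/21 normal; order 4: 1/11 normal; order 5: 1/1 normal; order 8: 0/5 normal; order 10: 1/5 normal; order 20: 3/3 normal; order 40: 1/1 normal.
Total normal subgroups: 9.

9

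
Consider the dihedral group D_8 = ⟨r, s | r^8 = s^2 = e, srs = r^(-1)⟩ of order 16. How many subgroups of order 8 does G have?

3

|G| = 16 and 8 | 16, so subgroups of order 8 are possible by Lagrange.
The subgroups of order 8 are: {e, r, r^2, r^3, r^4, r^5, r^6, r^7}; {e, r^2, r^4, r^6, s, r^2s, r^4s, r^6s}; {e, r^2, r^4, r^6, rs, r^3s, r^5s, r^7s}.
So G has 3 subgroups of order 8.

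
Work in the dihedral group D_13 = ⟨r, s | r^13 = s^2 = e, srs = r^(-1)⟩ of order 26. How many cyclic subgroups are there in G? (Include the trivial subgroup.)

Each element a generates a cyclic subgroup ⟨a⟩; distinct elements may generate the same one (a cyclic group of order d has φ(d) generators).
Cyclic subgroups by order — order 1: 1; order 2: 13; order 13: 1.
Total: 15.

15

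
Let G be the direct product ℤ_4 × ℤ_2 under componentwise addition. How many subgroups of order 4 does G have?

|G| = 8 and 4 | 8, so subgroups of order 4 are possible by Lagrange.
The subgroups of order 4 are: {(0,0), (0,1), (2,0), (2,1)}; {(0,0), (1,0), (2,0), (3,0)}; {(0,0), (1,1), (2,0), (3,1)}.
So G has 3 subgroups of order 4.

3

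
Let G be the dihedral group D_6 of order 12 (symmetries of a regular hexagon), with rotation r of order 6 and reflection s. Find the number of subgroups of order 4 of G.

3

|G| = 12 and 4 | 12, so subgroups of order 4 are possible by Lagrange.
The subgroups of order 4 are: {e, r^3, r^2s, r^5s}; {e, r^3, s, r^3s}; {e, r^3, rs, r^4s}.
So G has 3 subgroups of order 4.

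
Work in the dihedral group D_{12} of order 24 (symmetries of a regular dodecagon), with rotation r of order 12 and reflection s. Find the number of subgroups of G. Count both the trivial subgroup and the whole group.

|G| = 24, so by Lagrange every subgroup order divides 24. Divisors: 1, 2, 3, 4, 6, 8, 12, 24.
Subgroups by order — order 1: 1; order 2: 13; order 3: 1; order 4: 7; order 6: 5; order 8: 3; order 12: 3; order 24: 1.
Total: 1 + 13 + 1 + 7 + 5 + 3 + 3 + 1 = 34.

34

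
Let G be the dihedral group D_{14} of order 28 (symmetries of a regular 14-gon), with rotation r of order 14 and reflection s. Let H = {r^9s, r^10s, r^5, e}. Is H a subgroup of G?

No

r^5 ∈ H but its inverse r^9 ∉ H, so H is not a subgroup.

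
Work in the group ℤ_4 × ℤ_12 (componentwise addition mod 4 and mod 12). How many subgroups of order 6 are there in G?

|G| = 48 and 6 | 48, so subgroups of order 6 are possible by Lagrange.
The subgroups of order 6 are: {(0,0), (0,2), (0,4), (0,6), (0,8), (0,10)}; {(0,0), (0,4), (0,8), (2,0), (2,4), (2,8)}; {(0,0), (0,4), (0,8), (2,2), (2,6), (2,10)}.
So G has 3 subgroups of order 6.

3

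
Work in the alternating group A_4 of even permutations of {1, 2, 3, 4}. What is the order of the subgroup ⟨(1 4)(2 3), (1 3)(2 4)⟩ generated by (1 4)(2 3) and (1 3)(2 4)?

4

|⟨(1 4)(2 3)⟩| = 2 and |⟨(1 3)(2 4)⟩| = 2, so |H| is a multiple of lcm(2, 2) = 2 and divides |G| = 12.
Closing under the operation: H = {e, (1 2)(3 4), (1 3)(2 4), (1 4)(2 3)}, so |H| = 4.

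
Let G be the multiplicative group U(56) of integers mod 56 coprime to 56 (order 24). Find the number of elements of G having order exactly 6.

14

Enumerating element orders in G gives 14 elements of order 6.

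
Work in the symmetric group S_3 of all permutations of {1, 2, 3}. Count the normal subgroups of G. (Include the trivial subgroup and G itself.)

3

G has 6 subgroups. Checking conjugation-invariance by order — order 1: 1/1 normal; order 2: 0/3 normal; order 3: 1/1 normal; order 6: 1/1 normal.
Total normal subgroups: 3.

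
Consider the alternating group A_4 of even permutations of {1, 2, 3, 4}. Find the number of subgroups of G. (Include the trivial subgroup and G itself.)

10

|G| = 12, so by Lagrange every subgroup order divides 12. Divisors: 1, 2, 3, 4, 6, 12.
Subgroups by order — order 1: 1; order 2: 3; order 3: 4; order 4: 1; order 6: 0; order 12: 1.
Total: 1 + 3 + 4 + 1 + 0 + 1 = 10.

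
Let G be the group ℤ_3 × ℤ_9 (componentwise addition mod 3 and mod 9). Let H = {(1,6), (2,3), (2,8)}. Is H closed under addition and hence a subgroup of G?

No

The identity (0,0) ∉ H, so H is not a subgroup.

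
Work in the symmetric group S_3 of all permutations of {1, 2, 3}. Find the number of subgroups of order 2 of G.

|G| = 6 and 2 | 6, so subgroups of order 2 are possible by Lagrange.
The subgroups of order 2 are: {e, (1 2)}; {e, (1 3)}; {e, (2 3)}.
So G has 3 subgroups of order 2.

3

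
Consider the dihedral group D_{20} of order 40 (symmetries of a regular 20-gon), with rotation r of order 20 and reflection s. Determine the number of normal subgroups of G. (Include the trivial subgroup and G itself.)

9

G has 48 subgroups. Checking conjugation-invariance by order — order 1: 1/1 normal; order 2: 1/21 normal; order 4: 1/11 normal; order 5: 1/1 normal; order 8: 0/5 normal; order 10: 1/5 normal; order 20: 3/3 normal; order 40: 1/1 normal.
Total normal subgroups: 9.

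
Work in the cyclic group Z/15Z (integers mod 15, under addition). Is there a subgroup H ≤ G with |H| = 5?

Yes

5 | 15. A subgroup of order 5 is {0, 3, 6, 9, 12}.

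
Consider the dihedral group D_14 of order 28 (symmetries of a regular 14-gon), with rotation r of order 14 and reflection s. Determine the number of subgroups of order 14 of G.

3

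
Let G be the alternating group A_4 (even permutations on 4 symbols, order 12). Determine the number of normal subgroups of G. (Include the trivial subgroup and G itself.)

G has 10 subgroups. Checking conjugation-invariance by order — order 1: 1/1 normal; order 2: 0/3 normal; order 3: 0/4 normal; order 4: 1/1 normal; order 12: 1/1 normal.
Total normal subgroups: 3.

3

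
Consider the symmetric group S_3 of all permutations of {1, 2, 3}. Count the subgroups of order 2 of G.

|G| = 6 and 2 | 6, so subgroups of order 2 are possible by Lagrange.
The subgroups of order 2 are: {e, (1 2)}; {e, (1 3)}; {e, (2 3)}.
So G has 3 subgroups of order 2.

3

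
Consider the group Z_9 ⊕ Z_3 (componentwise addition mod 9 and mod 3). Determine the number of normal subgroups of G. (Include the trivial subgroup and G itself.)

G is abelian, so every subgroup is normal.
G has 10 subgroups in total, hence 10 normal subgroups.

10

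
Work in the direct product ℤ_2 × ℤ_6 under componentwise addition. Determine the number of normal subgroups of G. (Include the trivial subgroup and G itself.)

G is abelian, so every subgroup is normal.
G has 10 subgroups in total, hence 10 normal subgroups.

10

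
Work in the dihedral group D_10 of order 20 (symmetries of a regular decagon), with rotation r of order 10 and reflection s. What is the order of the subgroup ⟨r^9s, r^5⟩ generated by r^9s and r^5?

4

|⟨r^9s⟩| = 2 and |⟨r^5⟩| = 2, so |H| is a multiple of lcm(2, 2) = 2 and divides |G| = 20.
Closing under the operation: H = {e, r^5, r^4s, r^9s}, so |H| = 4.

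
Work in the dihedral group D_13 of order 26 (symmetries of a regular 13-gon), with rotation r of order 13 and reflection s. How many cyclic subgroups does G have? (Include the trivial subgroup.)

15

A cyclic subgroup of order d is generated by each of its φ(d) elements of order d, so the cyclic subgroups of order d number (#elements of order d)/φ(d).
Cyclic subgroups by order — order 1: 1; order 2: 13; order 13: 1.
Total: 15.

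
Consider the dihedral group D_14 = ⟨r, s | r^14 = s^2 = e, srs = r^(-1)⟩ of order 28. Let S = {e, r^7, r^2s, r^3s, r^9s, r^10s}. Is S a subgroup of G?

|S| = 6 does not divide |G| = 28, so by Lagrange S is not a subgroup.

No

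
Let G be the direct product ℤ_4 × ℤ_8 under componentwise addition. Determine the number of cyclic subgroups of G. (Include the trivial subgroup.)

14

A cyclic subgroup of order d is generated by each of its φ(d) elements of order d, so the cyclic subgroups of order d number (#elements of order d)/φ(d).
Cyclic subgroups by order — order 1: 1; order 2: 3; order 4: 6; order 8: 4.
Total: 14.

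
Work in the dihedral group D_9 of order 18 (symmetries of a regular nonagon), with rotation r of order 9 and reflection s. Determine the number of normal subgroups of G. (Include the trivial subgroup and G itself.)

4

G has 16 subgroups. Checking conjugation-invariance by order — order 1: 1/1 normal; order 2: 0/9 normal; order 3: 1/1 normal; order 6: 0/3 normal; order 9: 1/1 normal; order 18: 1/1 normal.
Total normal subgroups: 4.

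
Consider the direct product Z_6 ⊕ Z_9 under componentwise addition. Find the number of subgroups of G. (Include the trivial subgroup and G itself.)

20

|G| = 54, so by Lagrange every subgroup order divides 54. Divisors: 1, 2, 3, 6, 9, 18, 27, 54.
Subgroups by order — order 1: 1; order 2: 1; order 3: 4; order 6: 4; order 9: 4; order 18: 4; order 27: 1; order 54: 1.
Total: 1 + 1 + 4 + 4 + 4 + 4 + 1 + 1 = 20.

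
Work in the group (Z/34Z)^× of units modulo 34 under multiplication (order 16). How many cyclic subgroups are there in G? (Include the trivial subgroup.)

A cyclic subgroup of order d is generated by each of its φ(d) elements of order d, so the cyclic subgroups of order d number (#elements of order d)/φ(d).
Cyclic subgroups by order — order 1: 1; order 2: 1; order 4: 1; order 8: 1; order 16: 1.
Total: 5.

5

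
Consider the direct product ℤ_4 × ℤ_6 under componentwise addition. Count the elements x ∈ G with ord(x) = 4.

An element (a,b) has order lcm(ord(a), ord(b)); count pairs with lcm equal to 4.
Enumerating gives 4 such elements.

4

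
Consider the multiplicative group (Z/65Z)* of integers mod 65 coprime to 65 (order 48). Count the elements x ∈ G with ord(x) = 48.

0

No element of G has order 48 (even though 48 | 48).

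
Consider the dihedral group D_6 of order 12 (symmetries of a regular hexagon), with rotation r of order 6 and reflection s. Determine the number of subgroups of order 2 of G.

|G| = 12 and 2 | 12, so subgroups of order 2 are possible by Lagrange.
The subgroups of order 2 are: {e, r^2s}; {e, r^3}; {e, r^3s}; {e, r^4s}; … (7 in all).
So G has 7 subgroups of order 2.

7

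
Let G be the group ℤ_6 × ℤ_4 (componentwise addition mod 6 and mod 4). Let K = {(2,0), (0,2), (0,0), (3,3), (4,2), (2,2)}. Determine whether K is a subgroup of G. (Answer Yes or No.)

(3,3) ∈ K but its inverse (3,1) ∉ K, so K is not a subgroup.

No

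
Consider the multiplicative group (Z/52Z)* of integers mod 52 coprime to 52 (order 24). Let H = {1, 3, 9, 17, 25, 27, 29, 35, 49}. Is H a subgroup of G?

No

|H| = 9 does not divide |G| = 24, so by Lagrange H is not a subgroup.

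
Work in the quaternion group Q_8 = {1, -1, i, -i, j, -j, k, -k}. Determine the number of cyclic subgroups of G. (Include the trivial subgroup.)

5

Group the elements of G by the cyclic subgroup they generate; each cyclic subgroup of order d accounts for φ(d) elements.
Cyclic subgroups by order — order 1: 1; order 2: 1; order 4: 3.
Total: 5.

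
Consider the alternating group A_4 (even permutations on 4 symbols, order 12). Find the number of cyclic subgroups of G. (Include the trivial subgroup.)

8

Each element a generates a cyclic subgroup ⟨a⟩; distinct elements may generate the same one (a cyclic group of order d has φ(d) generators).
Cyclic subgroups by order — order 1: 1; order 2: 3; order 3: 4.
Total: 8.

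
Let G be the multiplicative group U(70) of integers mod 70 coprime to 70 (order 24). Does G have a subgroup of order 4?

Yes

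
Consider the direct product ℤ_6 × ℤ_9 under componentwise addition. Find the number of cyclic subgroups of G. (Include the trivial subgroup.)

Each element a generates a cyclic subgroup ⟨a⟩; distinct elements may generate the same one (a cyclic group of order d has φ(d) generators).
Cyclic subgroups by order — order 1: 1; order 2: 1; order 3: 4; order 6: 4; order 9: 3; order 18: 3.
Total: 16.

16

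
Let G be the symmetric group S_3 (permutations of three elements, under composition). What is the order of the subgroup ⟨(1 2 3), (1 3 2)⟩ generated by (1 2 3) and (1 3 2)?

3

|⟨(1 2 3)⟩| = 3 and |⟨(1 3 2)⟩| = 3, so |H| is a multiple of lcm(3, 3) = 3 and divides |G| = 6.
Closing under the operation: H = {e, (1 2 3), (1 3 2)}, so |H| = 3.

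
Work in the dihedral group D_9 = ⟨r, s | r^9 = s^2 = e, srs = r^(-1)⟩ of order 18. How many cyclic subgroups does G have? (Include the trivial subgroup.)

A cyclic subgroup of order d is generated by each of its φ(d) elements of order d, so the cyclic subgroups of order d number (#elements of order d)/φ(d).
Cyclic subgroups by order — order 1: 1; order 2: 9; order 3: 1; order 9: 1.
Total: 12.

12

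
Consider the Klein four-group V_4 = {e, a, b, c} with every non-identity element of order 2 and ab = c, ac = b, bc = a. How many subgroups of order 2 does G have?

|G| = 4 and 2 | 4, so subgroups of order 2 are possible by Lagrange.
The subgroups of order 2 are: {e, a}; {e, b}; {e, c}.
So G has 3 subgroups of order 2.

3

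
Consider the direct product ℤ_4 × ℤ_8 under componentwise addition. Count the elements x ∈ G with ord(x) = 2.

An element (a,b) has order lcm(ord(a), ord(b)); count pairs with lcm equal to 2.
Enumerating gives 3 such elements.

3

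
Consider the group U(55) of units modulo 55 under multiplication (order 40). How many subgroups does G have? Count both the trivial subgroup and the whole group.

16

|G| = 40, so by Lagrange every subgroup order divides 40. Divisors: 1, 2, 4, 5, 8, 10, 20, 40.
Subgroups by order — order 1: 1; order 2: 3; order 4: 3; order 5: 1; order 8: 1; order 10: 3; order 20: 3; order 40: 1.
Total: 1 + 3 + 3 + 1 + 1 + 3 + 3 + 1 = 16.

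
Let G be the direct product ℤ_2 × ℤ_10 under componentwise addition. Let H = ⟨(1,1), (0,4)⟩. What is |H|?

|⟨(1,1)⟩| = 10 and |⟨(0,4)⟩| = 5, so |H| is a multiple of lcm(10, 5) = 10 and divides |G| = 20.
Closing under the operation: H = {(0,0), (0,2), (0,4), (0,6), (0,8), (1,1), (1,3), (1,5), (1,7), (1,9)}, so |H| = 10.

10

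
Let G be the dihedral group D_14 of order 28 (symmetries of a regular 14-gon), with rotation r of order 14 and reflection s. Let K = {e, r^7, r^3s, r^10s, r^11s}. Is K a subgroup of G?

No

|K| = 5 does not divide |G| = 28, so by Lagrange K is not a subgroup.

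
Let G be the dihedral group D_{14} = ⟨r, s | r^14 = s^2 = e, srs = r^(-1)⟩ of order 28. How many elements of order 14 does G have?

6

The elements of order 14 are: r, r^3, r^5, r^9, r^11, r^13.
That's 6.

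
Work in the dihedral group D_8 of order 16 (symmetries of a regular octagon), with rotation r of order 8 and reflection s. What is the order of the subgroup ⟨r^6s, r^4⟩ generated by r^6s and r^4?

|⟨r^6s⟩| = 2 and |⟨r^4⟩| = 2, so |H| is a multiple of lcm(2, 2) = 2 and divides |G| = 16.
Closing under the operation: H = {e, r^4, r^2s, r^6s}, so |H| = 4.

4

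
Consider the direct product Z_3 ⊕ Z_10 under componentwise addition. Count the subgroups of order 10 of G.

1

|G| = 30 and 10 | 30, so subgroups of order 10 are possible by Lagrange.
The subgroups of order 10 are: {(0,0), (0,1), (0,2), (0,3), (0,4), (0,5), (0,6), (0,7), (0,8), (0,9)}.
So G has 1 subgroup of order 10.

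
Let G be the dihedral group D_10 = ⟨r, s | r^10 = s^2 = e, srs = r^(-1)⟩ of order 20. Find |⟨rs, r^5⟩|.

|⟨rs⟩| = 2 and |⟨r^5⟩| = 2, so |H| is a multiple of lcm(2, 2) = 2 and divides |G| = 20.
Closing under the operation: H = {e, r^5, rs, r^6s}, so |H| = 4.

4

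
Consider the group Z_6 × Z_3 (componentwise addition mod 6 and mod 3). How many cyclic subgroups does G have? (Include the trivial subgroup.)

10

Each element a generates a cyclic subgroup ⟨a⟩; distinct elements may generate the same one (a cyclic group of order d has φ(d) generators).
Cyclic subgroups by order — order 1: 1; order 2: 1; order 3: 4; order 6: 4.
Total: 10.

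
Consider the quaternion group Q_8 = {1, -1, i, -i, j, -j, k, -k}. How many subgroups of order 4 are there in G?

3

|G| = 8 and 4 | 8, so subgroups of order 4 are possible by Lagrange.
The subgroups of order 4 are: {1, -1, i, -i}; {1, -1, j, -j}; {1, -1, k, -k}.
So G has 3 subgroups of order 4.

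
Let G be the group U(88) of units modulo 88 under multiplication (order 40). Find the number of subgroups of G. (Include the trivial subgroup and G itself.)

32

|G| = 40, so by Lagrange every subgroup order divides 40. Divisors: 1, 2, 4, 5, 8, 10, 20, 40.
Subgroups by order — order 1: 1; order 2: 7; order 4: 7; order 5: 1; order 8: 1; order 10: 7; order 20: 7; order 40: 1.
Total: 1 + 7 + 7 + 1 + 1 + 7 + 7 + 1 = 32.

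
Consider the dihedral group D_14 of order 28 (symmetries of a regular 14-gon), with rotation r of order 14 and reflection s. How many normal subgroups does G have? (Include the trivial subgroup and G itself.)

G has 28 subgroups. Checking conjugation-invariance by order — order 1: 1/1 normal; order 2: 1/15 normal; order 4: 0/7 normal; order 7: 1/1 normal; order 14: 3/3 normal; order 28: 1/1 normal.
Total normal subgroups: 7.

7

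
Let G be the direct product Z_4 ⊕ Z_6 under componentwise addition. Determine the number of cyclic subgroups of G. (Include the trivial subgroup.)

12

A cyclic subgroup of order d is generated by each of its φ(d) elements of order d, so the cyclic subgroups of order d number (#elements of order d)/φ(d).
Cyclic subgroups by order — order 1: 1; order 2: 3; order 3: 1; order 4: 2; order 6: 3; order 12: 2.
Total: 12.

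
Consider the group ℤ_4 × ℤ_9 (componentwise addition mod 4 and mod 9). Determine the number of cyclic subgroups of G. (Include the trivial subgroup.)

9

Each element a generates a cyclic subgroup ⟨a⟩; distinct elements may generate the same one (a cyclic group of order d has φ(d) generators).
Cyclic subgroups by order — order 1: 1; order 2: 1; order 3: 1; order 4: 1; order 6: 1; order 9: 1; order 12: 1; order 18: 1; order 36: 1.
Total: 9.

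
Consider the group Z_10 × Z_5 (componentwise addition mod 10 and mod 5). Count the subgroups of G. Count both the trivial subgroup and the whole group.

16

|G| = 50, so by Lagrange every subgroup order divides 50. Divisors: 1, 2, 5, 10, 25, 50.
Subgroups by order — order 1: 1; order 2: 1; order 5: 6; order 10: 6; order 25: 1; order 50: 1.
Total: 1 + 1 + 6 + 6 + 1 + 1 = 16.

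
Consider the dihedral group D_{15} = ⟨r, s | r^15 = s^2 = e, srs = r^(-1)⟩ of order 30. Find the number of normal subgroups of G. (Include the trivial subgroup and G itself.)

G has 28 subgroups. Checking conjugation-invariance by order — order 1: 1/1 normal; order 2: 0/15 normal; order 3: 1/1 normal; order 5: 1/1 normal; order 6: 0/5 normal; order 10: 0/3 normal; order 15: 1/1 normal; order 30: 1/1 normal.
Total normal subgroups: 5.

5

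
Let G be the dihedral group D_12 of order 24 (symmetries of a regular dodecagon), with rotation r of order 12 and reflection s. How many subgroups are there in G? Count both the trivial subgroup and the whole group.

34

|G| = 24, so by Lagrange every subgroup order divides 24. Divisors: 1, 2, 3, 4, 6, 8, 12, 24.
Subgroups by order — order 1: 1; order 2: 13; order 3: 1; order 4: 7; order 6: 5; order 8: 3; order 12: 3; order 24: 1.
Total: 1 + 13 + 1 + 7 + 5 + 3 + 3 + 1 = 34.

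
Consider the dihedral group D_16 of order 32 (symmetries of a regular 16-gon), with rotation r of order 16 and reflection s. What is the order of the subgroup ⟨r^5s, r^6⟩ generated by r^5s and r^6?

16

|⟨r^5s⟩| = 2 and |⟨r^6⟩| = 8, so |H| is a multiple of lcm(2, 8) = 8 and divides |G| = 32.
Closing under the operation: H = {e, r^2, r^4, r^6, r^8, r^10, r^12, r^14, rs, r^3s, r^5s, r^7s, r^9s, r^11s, r^13s, r^15s}, so |H| = 16.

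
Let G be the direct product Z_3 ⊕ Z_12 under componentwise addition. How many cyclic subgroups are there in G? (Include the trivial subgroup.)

A cyclic subgroup of order d is generated by each of its φ(d) elements of order d, so the cyclic subgroups of order d number (#elements of order d)/φ(d).
Cyclic subgroups by order — order 1: 1; order 2: 1; order 3: 4; order 4: 1; order 6: 4; order 12: 4.
Total: 15.

15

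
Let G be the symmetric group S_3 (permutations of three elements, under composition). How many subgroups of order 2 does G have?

|G| = 6 and 2 | 6, so subgroups of order 2 are possible by Lagrange.
The subgroups of order 2 are: {e, (1 2)}; {e, (1 3)}; {e, (2 3)}.
So G has 3 subgroups of order 2.

3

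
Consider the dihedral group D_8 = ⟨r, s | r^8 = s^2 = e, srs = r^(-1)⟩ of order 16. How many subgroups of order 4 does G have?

5

|G| = 16 and 4 | 16, so subgroups of order 4 are possible by Lagrange.
The subgroups of order 4 are: {e, r^2, r^4, r^6}; {e, r^4, r^2s, r^6s}; {e, r^4, r^3s, r^7s}; {e, r^4, s, r^4s}; … (5 in all).
So G has 5 subgroups of order 4.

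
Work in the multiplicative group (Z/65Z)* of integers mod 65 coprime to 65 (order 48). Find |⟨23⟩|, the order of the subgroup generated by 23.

12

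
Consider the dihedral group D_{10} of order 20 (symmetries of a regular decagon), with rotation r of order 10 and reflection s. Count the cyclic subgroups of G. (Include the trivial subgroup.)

Group the elements of G by the cyclic subgroup they generate; each cyclic subgroup of order d accounts for φ(d) elements.
Cyclic subgroups by order — order 1: 1; order 2: 11; order 5: 1; order 10: 1.
Total: 14.

14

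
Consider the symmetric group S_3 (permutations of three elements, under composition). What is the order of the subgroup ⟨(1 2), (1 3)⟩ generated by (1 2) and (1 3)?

|⟨(1 2)⟩| = 2 and |⟨(1 3)⟩| = 2, so |H| is a multiple of lcm(2, 2) = 2 and divides |G| = 6.
Closing {(1 2), (1 3)} under the group operation gives all of G, so |H| = 6.

6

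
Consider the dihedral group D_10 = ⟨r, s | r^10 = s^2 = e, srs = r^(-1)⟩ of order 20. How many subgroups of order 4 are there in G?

5

|G| = 20 and 4 | 20, so subgroups of order 4 are possible by Lagrange.
The subgroups of order 4 are: {e, r^5, r^2s, r^7s}; {e, r^5, r^3s, r^8s}; {e, r^5, r^4s, r^9s}; {e, r^5, s, r^5s}; … (5 in all).
So G has 5 subgroups of order 4.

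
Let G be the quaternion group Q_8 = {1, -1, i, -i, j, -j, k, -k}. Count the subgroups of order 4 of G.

3

|G| = 8 and 4 | 8, so subgroups of order 4 are possible by Lagrange.
The subgroups of order 4 are: {1, -1, i, -i}; {1, -1, j, -j}; {1, -1, k, -k}.
So G has 3 subgroups of order 4.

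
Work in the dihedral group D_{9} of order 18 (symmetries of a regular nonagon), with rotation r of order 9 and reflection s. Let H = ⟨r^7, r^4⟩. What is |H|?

9

|⟨r^7⟩| = 9 and |⟨r^4⟩| = 9, so |H| is a multiple of lcm(9, 9) = 9 and divides |G| = 18.
Closing under the operation: H = {e, r, r^2, r^3, r^4, r^5, r^6, r^7, r^8}, so |H| = 9.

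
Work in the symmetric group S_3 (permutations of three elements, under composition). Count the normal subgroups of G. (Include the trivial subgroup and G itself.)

3

G has 6 subgroups. Checking conjugation-invariance by order — order 1: 1/1 normal; order 2: 0/3 normal; order 3: 1/1 normal; order 6: 1/1 normal.
Total normal subgroups: 3.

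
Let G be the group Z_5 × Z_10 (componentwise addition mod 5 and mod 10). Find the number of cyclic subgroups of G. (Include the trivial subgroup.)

Each element a generates a cyclic subgroup ⟨a⟩; distinct elements may generate the same one (a cyclic group of order d has φ(d) generators).
Cyclic subgroups by order — order 1: 1; order 2: 1; order 5: 6; order 10: 6.
Total: 14.

14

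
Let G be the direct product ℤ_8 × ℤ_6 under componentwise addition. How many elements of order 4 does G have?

An element (a,b) has order lcm(ord(a), ord(b)); count pairs with lcm equal to 4.
Enumerating gives 4 such elements.

4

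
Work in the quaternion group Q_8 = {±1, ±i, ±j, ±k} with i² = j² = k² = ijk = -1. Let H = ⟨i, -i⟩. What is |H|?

4

|⟨i⟩| = 4 and |⟨-i⟩| = 4, so |H| is a multiple of lcm(4, 4) = 4 and divides |G| = 8.
Closing under the operation: H = {1, -1, i, -i}, so |H| = 4.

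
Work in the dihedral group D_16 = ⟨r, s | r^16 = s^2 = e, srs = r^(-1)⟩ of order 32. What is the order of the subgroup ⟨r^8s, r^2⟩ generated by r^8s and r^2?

|⟨r^8s⟩| = 2 and |⟨r^2⟩| = 8, so |H| is a multiple of lcm(2, 8) = 8 and divides |G| = 32.
Closing under the operation: H = {e, r^2, r^4, r^6, r^8, r^10, r^12, r^14, s, r^2s, r^4s, r^6s, r^8s, r^10s, r^12s, r^14s}, so |H| = 16.

16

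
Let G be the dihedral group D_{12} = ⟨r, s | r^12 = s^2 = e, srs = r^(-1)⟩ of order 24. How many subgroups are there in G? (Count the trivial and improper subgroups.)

|G| = 24, so by Lagrange every subgroup order divides 24. Divisors: 1, 2, 3, 4, 6, 8, 12, 24.
Subgroups by order — order 1: 1; order 2: 13; order 3: 1; order 4: 7; order 6: 5; order 8: 3; order 12: 3; order 24: 1.
Total: 1 + 13 + 1 + 7 + 5 + 3 + 3 + 1 = 34.

34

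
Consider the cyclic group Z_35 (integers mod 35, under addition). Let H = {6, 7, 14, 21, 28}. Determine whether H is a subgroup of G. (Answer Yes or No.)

The identity 0 ∉ H, so H is not a subgroup.

No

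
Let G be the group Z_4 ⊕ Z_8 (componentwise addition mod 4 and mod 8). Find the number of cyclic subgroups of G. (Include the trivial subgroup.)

Each element a generates a cyclic subgroup ⟨a⟩; distinct elements may generate the same one (a cyclic group of order d has φ(d) generators).
Cyclic subgroups by order — order 1: 1; order 2: 3; order 4: 6; order 8: 4.
Total: 14.

14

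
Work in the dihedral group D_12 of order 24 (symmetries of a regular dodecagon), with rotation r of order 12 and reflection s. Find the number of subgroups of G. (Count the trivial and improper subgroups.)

|G| = 24, so by Lagrange every subgroup order divides 24. Divisors: 1, 2, 3, 4, 6, 8, 12, 24.
Subgroups by order — order 1: 1; order 2: 13; order 3: 1; order 4: 7; order 6: 5; order 8: 3; order 12: 3; order 24: 1.
Total: 1 + 13 + 1 + 7 + 5 + 3 + 3 + 1 = 34.

34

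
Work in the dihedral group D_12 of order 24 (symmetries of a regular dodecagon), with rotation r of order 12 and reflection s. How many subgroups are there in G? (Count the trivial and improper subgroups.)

34

|G| = 24, so by Lagrange every subgroup order divides 24. Divisors: 1, 2, 3, 4, 6, 8, 12, 24.
Subgroups by order — order 1: 1; order 2: 13; order 3: 1; order 4: 7; order 6: 5; order 8: 3; order 12: 3; order 24: 1.
Total: 1 + 13 + 1 + 7 + 5 + 3 + 3 + 1 = 34.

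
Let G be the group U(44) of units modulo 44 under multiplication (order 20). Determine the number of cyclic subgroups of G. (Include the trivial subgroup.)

8

Group the elements of G by the cyclic subgroup they generate; each cyclic subgroup of order d accounts for φ(d) elements.
Cyclic subgroups by order — order 1: 1; order 2: 3; order 5: 1; order 10: 3.
Total: 8.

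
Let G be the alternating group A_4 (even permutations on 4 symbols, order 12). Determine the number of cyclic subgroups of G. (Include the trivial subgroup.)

Group the elements of G by the cyclic subgroup they generate; each cyclic subgroup of order d accounts for φ(d) elements.
Cyclic subgroups by order — order 1: 1; order 2: 3; order 3: 4.
Total: 8.

8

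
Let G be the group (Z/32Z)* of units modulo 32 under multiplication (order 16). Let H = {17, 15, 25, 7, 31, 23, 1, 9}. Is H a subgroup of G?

Yes

|H| = 8 divides |G| = 16, consistent with Lagrange.
H contains the identity, every element's inverse is in H, and H is closed under ·: it is a subgroup.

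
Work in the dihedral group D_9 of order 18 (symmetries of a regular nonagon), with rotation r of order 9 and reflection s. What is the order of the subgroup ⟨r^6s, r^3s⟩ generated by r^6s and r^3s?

|⟨r^6s⟩| = 2 and |⟨r^3s⟩| = 2, so |H| is a multiple of lcm(2, 2) = 2 and divides |G| = 18.
Closing under the operation: H = {e, r^3, r^6, s, r^3s, r^6s}, so |H| = 6.

6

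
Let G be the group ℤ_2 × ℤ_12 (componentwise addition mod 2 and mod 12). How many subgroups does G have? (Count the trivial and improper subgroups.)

|G| = 24, so by Lagrange every subgroup order divides 24. Divisors: 1, 2, 3, 4, 6, 8, 12, 24.
Subgroups by order — order 1: 1; order 2: 3; order 3: 1; order 4: 3; order 6: 3; order 8: 1; order 12: 3; order 24: 1.
Total: 1 + 3 + 1 + 3 + 3 + 1 + 3 + 1 = 16.

16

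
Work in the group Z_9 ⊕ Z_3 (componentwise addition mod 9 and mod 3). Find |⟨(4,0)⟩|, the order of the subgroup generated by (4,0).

The order of (4,0) in Z_9 × Z_3 is lcm(ord(4) in Z_9, ord(0) in Z_3).
ord(4) = 9 and ord(0) = 1, so |⟨(4,0)⟩| = lcm(9, 1) = 9.

9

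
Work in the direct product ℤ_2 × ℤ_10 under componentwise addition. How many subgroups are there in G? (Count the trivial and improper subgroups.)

|G| = 20, so by Lagrange every subgroup order divides 20. Divisors: 1, 2, 4, 5, 10, 20.
Subgroups by order — order 1: 1; order 2: 3; order 4: 1; order 5: 1; order 10: 3; order 20: 1.
Total: 1 + 3 + 1 + 1 + 3 + 1 = 10.

10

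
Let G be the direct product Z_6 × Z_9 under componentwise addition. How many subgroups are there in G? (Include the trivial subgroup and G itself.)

|G| = 54, so by Lagrange every subgroup order divides 54. Divisors: 1, 2, 3, 6, 9, 18, 27, 54.
Subgroups by order — order 1: 1; order 2: 1; order 3: 4; order 6: 4; order 9: 4; order 18: 4; order 27: 1; order 54: 1.
Total: 1 + 1 + 4 + 4 + 4 + 4 + 1 + 1 = 20.

20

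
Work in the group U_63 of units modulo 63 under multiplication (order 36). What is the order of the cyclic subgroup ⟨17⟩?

6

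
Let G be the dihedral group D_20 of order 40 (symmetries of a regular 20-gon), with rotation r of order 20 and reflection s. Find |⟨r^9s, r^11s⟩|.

20

|⟨r^9s⟩| = 2 and |⟨r^11s⟩| = 2, so |H| is a multiple of lcm(2, 2) = 2 and divides |G| = 40.
Closing under the operation: H = {e, r^2, r^4, r^6, r^8, r^10, r^12, r^14, r^16, r^18, rs, r^3s, r^5s, r^7s, r^9s, r^11s, r^13s, r^15s, r^17s, r^19s}, so |H| = 20.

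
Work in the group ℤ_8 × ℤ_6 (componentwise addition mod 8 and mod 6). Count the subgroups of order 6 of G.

3

|G| = 48 and 6 | 48, so subgroups of order 6 are possible by Lagrange.
The subgroups of order 6 are: {(0,0), (0,1), (0,2), (0,3), (0,4), (0,5)}; {(0,0), (0,2), (0,4), (4,0), (4,2), (4,4)}; {(0,0), (0,2), (0,4), (4,1), (4,3), (4,5)}.
So G has 3 subgroups of order 6.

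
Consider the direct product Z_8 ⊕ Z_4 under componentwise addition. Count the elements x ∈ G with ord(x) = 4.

An element (a,b) has order lcm(ord(a), ord(b)); count pairs with lcm equal to 4.
Enumerating gives 12 such elements.

12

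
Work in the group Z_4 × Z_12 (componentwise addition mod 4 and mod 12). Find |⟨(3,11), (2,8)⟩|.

24

|⟨(3,11)⟩| = 12 and |⟨(2,8)⟩| = 6, so |H| is a multiple of lcm(12, 6) = 12 and divides |G| = 48.
Closing under the operation: H = {(0,0), (0,2), (0,4), (0,6), (0,8), (0,10), (1,1), (1,3), (1,5), (1,7), (1,9), (1,11), (2,0), (2,2), (2,4), (2,6), (2,8), (2,10), (3,1), (3,3), (3,5), (3,7), (3,9), (3,11)}, so |H| = 24.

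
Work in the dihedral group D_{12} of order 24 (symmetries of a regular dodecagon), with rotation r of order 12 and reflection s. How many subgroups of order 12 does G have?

3

|G| = 24 and 12 | 24, so subgroups of order 12 are possible by Lagrange.
The subgroups of order 12 are: {e, r, r^2, r^3, r^4, r^5, r^6, r^7, r^8, r^9, r^10, r^11}; {e, r^2, r^4, r^6, r^8, r^10, s, r^2s, r^4s, r^6s, r^8s, r^10s}; {e, r^2, r^4, r^6, r^8, r^10, rs, r^3s, r^5s, r^7s, r^9s, r^11s}.
So G has 3 subgroups of order 12.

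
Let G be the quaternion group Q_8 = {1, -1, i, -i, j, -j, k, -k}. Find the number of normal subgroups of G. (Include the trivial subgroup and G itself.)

G has 6 subgroups. Checking conjugation-invariance by order — order 1: 1/1 normal; order 2: 1/1 normal; order 4: 3/3 normal; order 8: 1/1 normal.
Total normal subgroups: 6.

6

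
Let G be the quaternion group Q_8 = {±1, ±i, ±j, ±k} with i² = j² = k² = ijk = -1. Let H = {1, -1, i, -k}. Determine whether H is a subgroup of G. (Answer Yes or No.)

No

-k ∈ H but its inverse k ∉ H, so H is not a subgroup.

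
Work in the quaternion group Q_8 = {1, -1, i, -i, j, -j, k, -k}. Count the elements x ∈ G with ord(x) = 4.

The elements of order 4 are: i, -i, j, -j, k, -k.
That's 6.

6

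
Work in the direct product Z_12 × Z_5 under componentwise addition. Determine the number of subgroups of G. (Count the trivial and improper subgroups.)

12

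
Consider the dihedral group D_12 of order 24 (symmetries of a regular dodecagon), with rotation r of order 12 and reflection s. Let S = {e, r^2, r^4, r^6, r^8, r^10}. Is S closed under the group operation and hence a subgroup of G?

Yes

|S| = 6 divides |G| = 24, consistent with Lagrange.
S contains the identity, every element's inverse is in S, and S is closed under ·: it is a subgroup.
In fact S = ⟨r^10⟩.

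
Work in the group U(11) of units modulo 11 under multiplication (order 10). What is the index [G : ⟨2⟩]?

1

|⟨2⟩| = 10 and |G| = 10.
By Lagrange, [G : H] = |G|/|H| = 10/10 = 1.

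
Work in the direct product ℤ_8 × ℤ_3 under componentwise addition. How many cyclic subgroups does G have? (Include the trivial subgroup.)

8

Each element a generates a cyclic subgroup ⟨a⟩; distinct elements may generate the same one (a cyclic group of order d has φ(d) generators).
Cyclic subgroups by order — order 1: 1; order 2: 1; order 3: 1; order 4: 1; order 6: 1; order 8: 1; order 12: 1; order 24: 1.
Total: 8.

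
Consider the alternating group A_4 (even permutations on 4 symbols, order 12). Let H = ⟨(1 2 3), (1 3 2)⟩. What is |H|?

3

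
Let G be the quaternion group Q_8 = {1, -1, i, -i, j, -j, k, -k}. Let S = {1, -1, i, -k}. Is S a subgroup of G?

-k ∈ S but its inverse k ∉ S, so S is not a subgroup.

No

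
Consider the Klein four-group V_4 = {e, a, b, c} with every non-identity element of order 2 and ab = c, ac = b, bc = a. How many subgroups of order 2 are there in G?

3

|G| = 4 and 2 | 4, so subgroups of order 2 are possible by Lagrange.
The subgroups of order 2 are: {e, a}; {e, b}; {e, c}.
So G has 3 subgroups of order 2.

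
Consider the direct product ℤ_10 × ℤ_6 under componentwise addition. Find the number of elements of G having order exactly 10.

An element (a,b) has order lcm(ord(a), ord(b)); count pairs with lcm equal to 10.
Enumerating gives 12 such elements.

12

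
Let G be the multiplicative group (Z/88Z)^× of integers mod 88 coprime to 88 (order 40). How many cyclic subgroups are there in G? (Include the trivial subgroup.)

16

Group the elements of G by the cyclic subgroup they generate; each cyclic subgroup of order d accounts for φ(d) elements.
Cyclic subgroups by order — order 1: 1; order 2: 7; order 5: 1; order 10: 7.
Total: 16.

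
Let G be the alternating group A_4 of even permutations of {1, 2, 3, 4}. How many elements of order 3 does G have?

The elements of order 3 are: (2 3 4), (2 4 3), (1 2 3), (1 2 4), (1 3 2), (1 3 4), (1 4 2), (1 4 3).
That's 8.

8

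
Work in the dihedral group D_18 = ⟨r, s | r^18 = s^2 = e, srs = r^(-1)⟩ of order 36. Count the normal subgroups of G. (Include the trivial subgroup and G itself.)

9

G has 45 subgroups. Checking conjugation-invariance by order — order 1: 1/1 normal; order 2: 1/19 normal; order 3: 1/1 normal; order 4: 0/9 normal; order 6: 1/7 normal; order 9: 1/1 normal; order 12: 0/3 normal; order 18: 3/3 normal; order 36: 1/1 normal.
Total normal subgroups: 9.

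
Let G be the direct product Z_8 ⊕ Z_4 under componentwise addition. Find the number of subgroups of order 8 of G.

|G| = 32 and 8 | 32, so subgroups of order 8 are possible by Lagrange.
The subgroups of order 8 are: {(0,0), (0,1), (0,2), (0,3), (4,0), (4,1), (4,2), (4,3)}; {(0,0), (0,2), (2,0), (2,2), (4,0), (4,2), (6,0), (6,2)}; {(0,0), (0,2), (2,1), (2,3), (4,0), (4,2), (6,1), (6,3)}; {(0,0), (1,0), (2,0), (3,0), (4,0), (5,0), (6,0), (7,0)}; … (7 in all).
So G has 7 subgroups of order 8.

7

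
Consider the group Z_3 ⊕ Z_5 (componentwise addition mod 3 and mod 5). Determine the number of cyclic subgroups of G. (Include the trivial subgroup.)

4

Group the elements of G by the cyclic subgroup they generate; each cyclic subgroup of order d accounts for φ(d) elements.
Cyclic subgroups by order — order 1: 1; order 3: 1; order 5: 1; order 15: 1.
Total: 4.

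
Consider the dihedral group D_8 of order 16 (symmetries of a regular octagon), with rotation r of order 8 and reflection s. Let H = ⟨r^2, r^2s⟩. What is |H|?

8

|⟨r^2⟩| = 4 and |⟨r^2s⟩| = 2, so |H| is a multiple of lcm(4, 2) = 4 and divides |G| = 16.
Closing under the operation: H = {e, r^2, r^4, r^6, s, r^2s, r^4s, r^6s}, so |H| = 8.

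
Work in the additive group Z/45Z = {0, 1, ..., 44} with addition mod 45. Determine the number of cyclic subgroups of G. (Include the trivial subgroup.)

6

Each element a generates a cyclic subgroup ⟨a⟩; distinct elements may generate the same one (a cyclic group of order d has φ(d) generators).
Cyclic subgroups by order — order 1: 1; order 3: 1; order 5: 1; order 9: 1; order 15: 1; order 45: 1.
Total: 6.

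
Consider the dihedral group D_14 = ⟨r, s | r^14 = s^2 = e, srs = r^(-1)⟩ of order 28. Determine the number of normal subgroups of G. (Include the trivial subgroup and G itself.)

7

G has 28 subgroups. Checking conjugation-invariance by order — order 1: 1/1 normal; order 2: 1/15 normal; order 4: 0/7 normal; order 7: 1/1 normal; order 14: 3/3 normal; order 28: 1/1 normal.
Total normal subgroups: 7.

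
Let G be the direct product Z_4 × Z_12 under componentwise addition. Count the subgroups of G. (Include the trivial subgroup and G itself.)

|G| = 48, so by Lagrange every subgroup order divides 48. Divisors: 1, 2, 3, 4, 6, 8, 12, 16, 24, 48.
Subgroups by order — order 1: 1; order 2: 3; order 3: 1; order 4: 7; order 6: 3; order 8: 3; order 12: 7; order 16: 1; order 24: 3; order 48: 1.
Total: 1 + 3 + 1 + 7 + 3 + 3 + 7 + 1 + 3 + 1 = 30.

30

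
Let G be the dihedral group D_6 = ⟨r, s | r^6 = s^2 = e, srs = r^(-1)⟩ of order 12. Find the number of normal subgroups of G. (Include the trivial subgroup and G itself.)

G has 16 subgroups. Checking conjugation-invariance by order — order 1: 1/1 normal; order 2: 1/7 normal; order 3: 1/1 normal; order 4: 0/3 normal; order 6: 3/3 normal; order 12: 1/1 normal.
Total normal subgroups: 7.

7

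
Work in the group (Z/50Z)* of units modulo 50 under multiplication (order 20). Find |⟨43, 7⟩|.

|⟨43⟩| = 4 and |⟨7⟩| = 4, so |H| is a multiple of lcm(4, 4) = 4 and divides |G| = 20.
Closing under the operation: H = {1, 7, 43, 49}, so |H| = 4.

4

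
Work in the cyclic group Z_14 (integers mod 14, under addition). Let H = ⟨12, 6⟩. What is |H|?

|⟨12⟩| = 7 and |⟨6⟩| = 7, so |H| is a multiple of lcm(7, 7) = 7 and divides |G| = 14.
Closing under the operation: H = {0, 2, 4, 6, 8, 10, 12}, so |H| = 7.

7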